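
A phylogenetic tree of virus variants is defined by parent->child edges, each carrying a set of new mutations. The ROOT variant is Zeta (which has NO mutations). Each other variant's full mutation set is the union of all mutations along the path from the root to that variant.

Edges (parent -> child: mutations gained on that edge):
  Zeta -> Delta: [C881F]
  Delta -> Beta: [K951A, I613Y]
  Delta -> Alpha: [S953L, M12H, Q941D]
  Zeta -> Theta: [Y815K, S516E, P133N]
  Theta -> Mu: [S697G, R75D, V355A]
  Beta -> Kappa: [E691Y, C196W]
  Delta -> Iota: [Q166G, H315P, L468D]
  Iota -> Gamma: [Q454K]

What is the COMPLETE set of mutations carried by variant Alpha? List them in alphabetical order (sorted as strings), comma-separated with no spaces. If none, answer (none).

At Zeta: gained [] -> total []
At Delta: gained ['C881F'] -> total ['C881F']
At Alpha: gained ['S953L', 'M12H', 'Q941D'] -> total ['C881F', 'M12H', 'Q941D', 'S953L']

Answer: C881F,M12H,Q941D,S953L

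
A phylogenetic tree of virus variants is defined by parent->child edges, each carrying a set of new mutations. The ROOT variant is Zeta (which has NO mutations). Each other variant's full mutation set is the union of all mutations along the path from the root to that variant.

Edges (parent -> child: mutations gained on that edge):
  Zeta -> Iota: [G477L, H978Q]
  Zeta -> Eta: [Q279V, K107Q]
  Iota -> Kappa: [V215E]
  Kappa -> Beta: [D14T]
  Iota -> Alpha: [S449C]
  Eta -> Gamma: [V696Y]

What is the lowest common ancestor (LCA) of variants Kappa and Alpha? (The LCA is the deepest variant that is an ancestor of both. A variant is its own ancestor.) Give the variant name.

Path from root to Kappa: Zeta -> Iota -> Kappa
  ancestors of Kappa: {Zeta, Iota, Kappa}
Path from root to Alpha: Zeta -> Iota -> Alpha
  ancestors of Alpha: {Zeta, Iota, Alpha}
Common ancestors: {Zeta, Iota}
Walk up from Alpha: Alpha (not in ancestors of Kappa), Iota (in ancestors of Kappa), Zeta (in ancestors of Kappa)
Deepest common ancestor (LCA) = Iota

Answer: Iota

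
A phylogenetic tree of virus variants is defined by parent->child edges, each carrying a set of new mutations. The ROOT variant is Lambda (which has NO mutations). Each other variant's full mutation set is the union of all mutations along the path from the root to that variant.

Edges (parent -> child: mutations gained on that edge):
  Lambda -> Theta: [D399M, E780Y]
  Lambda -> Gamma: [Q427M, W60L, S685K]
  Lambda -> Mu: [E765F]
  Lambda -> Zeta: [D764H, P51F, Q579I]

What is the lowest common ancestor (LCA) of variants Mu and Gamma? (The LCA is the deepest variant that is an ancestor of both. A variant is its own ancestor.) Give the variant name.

Path from root to Mu: Lambda -> Mu
  ancestors of Mu: {Lambda, Mu}
Path from root to Gamma: Lambda -> Gamma
  ancestors of Gamma: {Lambda, Gamma}
Common ancestors: {Lambda}
Walk up from Gamma: Gamma (not in ancestors of Mu), Lambda (in ancestors of Mu)
Deepest common ancestor (LCA) = Lambda

Answer: Lambda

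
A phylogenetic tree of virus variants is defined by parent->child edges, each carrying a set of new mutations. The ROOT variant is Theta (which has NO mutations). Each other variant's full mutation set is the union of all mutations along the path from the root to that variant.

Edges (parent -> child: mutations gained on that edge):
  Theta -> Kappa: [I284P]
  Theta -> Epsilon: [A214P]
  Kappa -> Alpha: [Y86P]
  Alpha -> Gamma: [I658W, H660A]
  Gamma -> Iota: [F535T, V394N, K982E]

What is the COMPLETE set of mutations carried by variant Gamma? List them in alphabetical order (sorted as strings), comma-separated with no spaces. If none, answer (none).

Answer: H660A,I284P,I658W,Y86P

Derivation:
At Theta: gained [] -> total []
At Kappa: gained ['I284P'] -> total ['I284P']
At Alpha: gained ['Y86P'] -> total ['I284P', 'Y86P']
At Gamma: gained ['I658W', 'H660A'] -> total ['H660A', 'I284P', 'I658W', 'Y86P']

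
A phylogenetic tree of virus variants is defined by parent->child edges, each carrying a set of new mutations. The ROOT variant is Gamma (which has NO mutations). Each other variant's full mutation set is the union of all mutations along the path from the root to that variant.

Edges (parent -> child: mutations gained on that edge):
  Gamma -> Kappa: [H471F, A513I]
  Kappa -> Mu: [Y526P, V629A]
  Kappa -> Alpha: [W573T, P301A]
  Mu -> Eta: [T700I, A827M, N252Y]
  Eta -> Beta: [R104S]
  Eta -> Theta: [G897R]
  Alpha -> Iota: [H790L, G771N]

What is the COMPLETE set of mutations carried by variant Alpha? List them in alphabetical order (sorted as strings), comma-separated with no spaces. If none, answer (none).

At Gamma: gained [] -> total []
At Kappa: gained ['H471F', 'A513I'] -> total ['A513I', 'H471F']
At Alpha: gained ['W573T', 'P301A'] -> total ['A513I', 'H471F', 'P301A', 'W573T']

Answer: A513I,H471F,P301A,W573T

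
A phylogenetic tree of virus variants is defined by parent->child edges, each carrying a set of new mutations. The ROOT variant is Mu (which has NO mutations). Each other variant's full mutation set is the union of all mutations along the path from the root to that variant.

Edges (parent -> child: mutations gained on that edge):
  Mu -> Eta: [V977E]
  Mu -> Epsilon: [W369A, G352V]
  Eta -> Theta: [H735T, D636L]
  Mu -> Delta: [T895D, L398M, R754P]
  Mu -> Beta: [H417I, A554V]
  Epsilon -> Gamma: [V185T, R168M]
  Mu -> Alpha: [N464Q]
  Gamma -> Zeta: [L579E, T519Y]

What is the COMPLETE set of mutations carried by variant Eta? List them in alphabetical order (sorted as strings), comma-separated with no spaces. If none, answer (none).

At Mu: gained [] -> total []
At Eta: gained ['V977E'] -> total ['V977E']

Answer: V977E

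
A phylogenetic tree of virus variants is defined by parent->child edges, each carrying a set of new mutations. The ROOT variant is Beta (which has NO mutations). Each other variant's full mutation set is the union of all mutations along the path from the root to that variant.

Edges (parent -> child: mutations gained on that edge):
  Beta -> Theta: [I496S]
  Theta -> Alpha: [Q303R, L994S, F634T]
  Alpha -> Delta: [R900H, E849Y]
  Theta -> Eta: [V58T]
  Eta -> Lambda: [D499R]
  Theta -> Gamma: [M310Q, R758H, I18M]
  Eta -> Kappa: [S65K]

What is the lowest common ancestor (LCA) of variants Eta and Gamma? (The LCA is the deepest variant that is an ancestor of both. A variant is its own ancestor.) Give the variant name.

Path from root to Eta: Beta -> Theta -> Eta
  ancestors of Eta: {Beta, Theta, Eta}
Path from root to Gamma: Beta -> Theta -> Gamma
  ancestors of Gamma: {Beta, Theta, Gamma}
Common ancestors: {Beta, Theta}
Walk up from Gamma: Gamma (not in ancestors of Eta), Theta (in ancestors of Eta), Beta (in ancestors of Eta)
Deepest common ancestor (LCA) = Theta

Answer: Theta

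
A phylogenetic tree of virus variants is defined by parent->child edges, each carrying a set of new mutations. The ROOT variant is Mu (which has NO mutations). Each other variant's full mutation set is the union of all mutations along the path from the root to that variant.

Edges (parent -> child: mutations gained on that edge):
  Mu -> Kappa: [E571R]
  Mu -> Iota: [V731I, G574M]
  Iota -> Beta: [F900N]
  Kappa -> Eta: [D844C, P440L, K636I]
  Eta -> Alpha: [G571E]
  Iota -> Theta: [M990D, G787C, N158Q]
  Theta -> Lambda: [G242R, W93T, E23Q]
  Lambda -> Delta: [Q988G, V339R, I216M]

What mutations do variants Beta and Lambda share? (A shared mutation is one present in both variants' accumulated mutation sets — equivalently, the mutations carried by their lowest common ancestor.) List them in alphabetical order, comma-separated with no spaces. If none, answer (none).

Answer: G574M,V731I

Derivation:
Accumulating mutations along path to Beta:
  At Mu: gained [] -> total []
  At Iota: gained ['V731I', 'G574M'] -> total ['G574M', 'V731I']
  At Beta: gained ['F900N'] -> total ['F900N', 'G574M', 'V731I']
Mutations(Beta) = ['F900N', 'G574M', 'V731I']
Accumulating mutations along path to Lambda:
  At Mu: gained [] -> total []
  At Iota: gained ['V731I', 'G574M'] -> total ['G574M', 'V731I']
  At Theta: gained ['M990D', 'G787C', 'N158Q'] -> total ['G574M', 'G787C', 'M990D', 'N158Q', 'V731I']
  At Lambda: gained ['G242R', 'W93T', 'E23Q'] -> total ['E23Q', 'G242R', 'G574M', 'G787C', 'M990D', 'N158Q', 'V731I', 'W93T']
Mutations(Lambda) = ['E23Q', 'G242R', 'G574M', 'G787C', 'M990D', 'N158Q', 'V731I', 'W93T']
Intersection: ['F900N', 'G574M', 'V731I'] ∩ ['E23Q', 'G242R', 'G574M', 'G787C', 'M990D', 'N158Q', 'V731I', 'W93T'] = ['G574M', 'V731I']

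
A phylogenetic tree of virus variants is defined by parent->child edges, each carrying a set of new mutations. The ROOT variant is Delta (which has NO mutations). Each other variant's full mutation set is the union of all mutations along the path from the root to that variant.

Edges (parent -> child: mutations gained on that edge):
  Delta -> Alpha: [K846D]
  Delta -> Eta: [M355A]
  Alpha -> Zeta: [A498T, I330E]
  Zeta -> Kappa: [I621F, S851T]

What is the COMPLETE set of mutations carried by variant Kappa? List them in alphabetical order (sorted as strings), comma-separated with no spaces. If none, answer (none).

Answer: A498T,I330E,I621F,K846D,S851T

Derivation:
At Delta: gained [] -> total []
At Alpha: gained ['K846D'] -> total ['K846D']
At Zeta: gained ['A498T', 'I330E'] -> total ['A498T', 'I330E', 'K846D']
At Kappa: gained ['I621F', 'S851T'] -> total ['A498T', 'I330E', 'I621F', 'K846D', 'S851T']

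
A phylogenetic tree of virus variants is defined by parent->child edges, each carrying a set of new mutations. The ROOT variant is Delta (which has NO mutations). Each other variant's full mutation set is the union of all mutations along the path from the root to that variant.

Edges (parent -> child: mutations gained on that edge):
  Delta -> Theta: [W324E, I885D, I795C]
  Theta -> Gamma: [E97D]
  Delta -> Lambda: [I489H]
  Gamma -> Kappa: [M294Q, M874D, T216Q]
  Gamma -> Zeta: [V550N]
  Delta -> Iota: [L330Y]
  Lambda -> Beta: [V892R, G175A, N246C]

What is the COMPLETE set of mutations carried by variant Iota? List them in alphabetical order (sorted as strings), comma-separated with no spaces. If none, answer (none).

At Delta: gained [] -> total []
At Iota: gained ['L330Y'] -> total ['L330Y']

Answer: L330Y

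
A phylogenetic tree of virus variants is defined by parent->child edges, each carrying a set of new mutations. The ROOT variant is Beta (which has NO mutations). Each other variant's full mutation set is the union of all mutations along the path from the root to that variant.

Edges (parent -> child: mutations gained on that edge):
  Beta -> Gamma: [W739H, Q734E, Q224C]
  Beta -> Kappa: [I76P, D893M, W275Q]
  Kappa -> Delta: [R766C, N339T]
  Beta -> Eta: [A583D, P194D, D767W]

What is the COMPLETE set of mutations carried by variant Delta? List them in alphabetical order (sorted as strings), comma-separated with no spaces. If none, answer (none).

Answer: D893M,I76P,N339T,R766C,W275Q

Derivation:
At Beta: gained [] -> total []
At Kappa: gained ['I76P', 'D893M', 'W275Q'] -> total ['D893M', 'I76P', 'W275Q']
At Delta: gained ['R766C', 'N339T'] -> total ['D893M', 'I76P', 'N339T', 'R766C', 'W275Q']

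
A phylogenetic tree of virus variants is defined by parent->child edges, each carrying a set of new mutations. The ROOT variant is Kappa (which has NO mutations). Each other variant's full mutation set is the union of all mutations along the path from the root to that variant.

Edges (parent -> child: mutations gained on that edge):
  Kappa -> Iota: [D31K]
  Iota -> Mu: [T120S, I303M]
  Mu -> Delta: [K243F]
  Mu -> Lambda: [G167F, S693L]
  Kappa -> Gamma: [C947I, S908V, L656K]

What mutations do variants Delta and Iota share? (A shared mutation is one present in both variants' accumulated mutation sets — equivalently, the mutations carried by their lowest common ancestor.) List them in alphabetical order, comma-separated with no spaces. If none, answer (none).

Accumulating mutations along path to Delta:
  At Kappa: gained [] -> total []
  At Iota: gained ['D31K'] -> total ['D31K']
  At Mu: gained ['T120S', 'I303M'] -> total ['D31K', 'I303M', 'T120S']
  At Delta: gained ['K243F'] -> total ['D31K', 'I303M', 'K243F', 'T120S']
Mutations(Delta) = ['D31K', 'I303M', 'K243F', 'T120S']
Accumulating mutations along path to Iota:
  At Kappa: gained [] -> total []
  At Iota: gained ['D31K'] -> total ['D31K']
Mutations(Iota) = ['D31K']
Intersection: ['D31K', 'I303M', 'K243F', 'T120S'] ∩ ['D31K'] = ['D31K']

Answer: D31K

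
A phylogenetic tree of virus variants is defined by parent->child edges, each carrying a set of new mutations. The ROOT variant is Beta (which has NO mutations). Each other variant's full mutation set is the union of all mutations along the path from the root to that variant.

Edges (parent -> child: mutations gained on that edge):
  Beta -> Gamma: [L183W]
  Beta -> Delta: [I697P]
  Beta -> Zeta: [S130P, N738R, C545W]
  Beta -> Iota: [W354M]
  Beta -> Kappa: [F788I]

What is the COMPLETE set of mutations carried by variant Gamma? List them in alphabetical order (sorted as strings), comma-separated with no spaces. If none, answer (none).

At Beta: gained [] -> total []
At Gamma: gained ['L183W'] -> total ['L183W']

Answer: L183W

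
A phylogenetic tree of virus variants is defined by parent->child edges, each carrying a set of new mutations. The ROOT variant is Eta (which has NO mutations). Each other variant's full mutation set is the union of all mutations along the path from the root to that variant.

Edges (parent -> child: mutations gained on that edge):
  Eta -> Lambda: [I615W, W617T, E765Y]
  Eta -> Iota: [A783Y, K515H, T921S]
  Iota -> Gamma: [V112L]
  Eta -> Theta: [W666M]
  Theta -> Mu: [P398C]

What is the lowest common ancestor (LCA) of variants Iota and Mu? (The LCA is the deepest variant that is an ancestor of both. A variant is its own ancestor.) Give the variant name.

Path from root to Iota: Eta -> Iota
  ancestors of Iota: {Eta, Iota}
Path from root to Mu: Eta -> Theta -> Mu
  ancestors of Mu: {Eta, Theta, Mu}
Common ancestors: {Eta}
Walk up from Mu: Mu (not in ancestors of Iota), Theta (not in ancestors of Iota), Eta (in ancestors of Iota)
Deepest common ancestor (LCA) = Eta

Answer: Eta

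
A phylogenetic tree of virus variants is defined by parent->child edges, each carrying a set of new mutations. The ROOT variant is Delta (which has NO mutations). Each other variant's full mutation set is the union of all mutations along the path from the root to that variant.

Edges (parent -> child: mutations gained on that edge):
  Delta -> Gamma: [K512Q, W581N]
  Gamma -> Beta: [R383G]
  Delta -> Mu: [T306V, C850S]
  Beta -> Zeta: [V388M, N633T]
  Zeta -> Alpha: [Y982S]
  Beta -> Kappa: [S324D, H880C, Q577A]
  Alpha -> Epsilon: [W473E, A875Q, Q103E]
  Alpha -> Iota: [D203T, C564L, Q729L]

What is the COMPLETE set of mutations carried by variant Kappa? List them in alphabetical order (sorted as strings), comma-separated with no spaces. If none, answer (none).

Answer: H880C,K512Q,Q577A,R383G,S324D,W581N

Derivation:
At Delta: gained [] -> total []
At Gamma: gained ['K512Q', 'W581N'] -> total ['K512Q', 'W581N']
At Beta: gained ['R383G'] -> total ['K512Q', 'R383G', 'W581N']
At Kappa: gained ['S324D', 'H880C', 'Q577A'] -> total ['H880C', 'K512Q', 'Q577A', 'R383G', 'S324D', 'W581N']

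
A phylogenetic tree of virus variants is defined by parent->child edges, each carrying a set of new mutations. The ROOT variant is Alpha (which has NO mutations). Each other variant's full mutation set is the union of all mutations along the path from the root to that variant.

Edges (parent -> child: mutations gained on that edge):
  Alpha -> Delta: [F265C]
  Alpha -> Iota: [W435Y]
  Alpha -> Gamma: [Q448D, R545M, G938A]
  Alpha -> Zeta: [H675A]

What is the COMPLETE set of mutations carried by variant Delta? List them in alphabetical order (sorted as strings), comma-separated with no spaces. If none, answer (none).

Answer: F265C

Derivation:
At Alpha: gained [] -> total []
At Delta: gained ['F265C'] -> total ['F265C']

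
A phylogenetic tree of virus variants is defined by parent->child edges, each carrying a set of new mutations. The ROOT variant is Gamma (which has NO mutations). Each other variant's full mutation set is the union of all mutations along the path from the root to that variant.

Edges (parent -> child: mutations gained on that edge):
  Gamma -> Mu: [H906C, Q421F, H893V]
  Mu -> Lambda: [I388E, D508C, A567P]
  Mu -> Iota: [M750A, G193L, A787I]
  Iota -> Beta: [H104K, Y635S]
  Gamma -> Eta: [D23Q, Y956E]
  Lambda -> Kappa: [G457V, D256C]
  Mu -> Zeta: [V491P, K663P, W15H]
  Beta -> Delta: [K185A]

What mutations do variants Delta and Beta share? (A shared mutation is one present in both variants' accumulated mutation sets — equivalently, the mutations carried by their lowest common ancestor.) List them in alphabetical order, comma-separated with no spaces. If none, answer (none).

Accumulating mutations along path to Delta:
  At Gamma: gained [] -> total []
  At Mu: gained ['H906C', 'Q421F', 'H893V'] -> total ['H893V', 'H906C', 'Q421F']
  At Iota: gained ['M750A', 'G193L', 'A787I'] -> total ['A787I', 'G193L', 'H893V', 'H906C', 'M750A', 'Q421F']
  At Beta: gained ['H104K', 'Y635S'] -> total ['A787I', 'G193L', 'H104K', 'H893V', 'H906C', 'M750A', 'Q421F', 'Y635S']
  At Delta: gained ['K185A'] -> total ['A787I', 'G193L', 'H104K', 'H893V', 'H906C', 'K185A', 'M750A', 'Q421F', 'Y635S']
Mutations(Delta) = ['A787I', 'G193L', 'H104K', 'H893V', 'H906C', 'K185A', 'M750A', 'Q421F', 'Y635S']
Accumulating mutations along path to Beta:
  At Gamma: gained [] -> total []
  At Mu: gained ['H906C', 'Q421F', 'H893V'] -> total ['H893V', 'H906C', 'Q421F']
  At Iota: gained ['M750A', 'G193L', 'A787I'] -> total ['A787I', 'G193L', 'H893V', 'H906C', 'M750A', 'Q421F']
  At Beta: gained ['H104K', 'Y635S'] -> total ['A787I', 'G193L', 'H104K', 'H893V', 'H906C', 'M750A', 'Q421F', 'Y635S']
Mutations(Beta) = ['A787I', 'G193L', 'H104K', 'H893V', 'H906C', 'M750A', 'Q421F', 'Y635S']
Intersection: ['A787I', 'G193L', 'H104K', 'H893V', 'H906C', 'K185A', 'M750A', 'Q421F', 'Y635S'] ∩ ['A787I', 'G193L', 'H104K', 'H893V', 'H906C', 'M750A', 'Q421F', 'Y635S'] = ['A787I', 'G193L', 'H104K', 'H893V', 'H906C', 'M750A', 'Q421F', 'Y635S']

Answer: A787I,G193L,H104K,H893V,H906C,M750A,Q421F,Y635S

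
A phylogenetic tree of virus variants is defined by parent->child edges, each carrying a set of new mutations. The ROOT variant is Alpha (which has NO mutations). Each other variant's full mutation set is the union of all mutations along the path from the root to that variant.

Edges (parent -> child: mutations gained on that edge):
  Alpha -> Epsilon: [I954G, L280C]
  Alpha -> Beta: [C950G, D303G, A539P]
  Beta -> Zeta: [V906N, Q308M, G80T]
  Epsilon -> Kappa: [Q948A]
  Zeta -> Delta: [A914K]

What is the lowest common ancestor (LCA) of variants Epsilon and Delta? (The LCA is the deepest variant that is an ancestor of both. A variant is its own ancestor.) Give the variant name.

Answer: Alpha

Derivation:
Path from root to Epsilon: Alpha -> Epsilon
  ancestors of Epsilon: {Alpha, Epsilon}
Path from root to Delta: Alpha -> Beta -> Zeta -> Delta
  ancestors of Delta: {Alpha, Beta, Zeta, Delta}
Common ancestors: {Alpha}
Walk up from Delta: Delta (not in ancestors of Epsilon), Zeta (not in ancestors of Epsilon), Beta (not in ancestors of Epsilon), Alpha (in ancestors of Epsilon)
Deepest common ancestor (LCA) = Alpha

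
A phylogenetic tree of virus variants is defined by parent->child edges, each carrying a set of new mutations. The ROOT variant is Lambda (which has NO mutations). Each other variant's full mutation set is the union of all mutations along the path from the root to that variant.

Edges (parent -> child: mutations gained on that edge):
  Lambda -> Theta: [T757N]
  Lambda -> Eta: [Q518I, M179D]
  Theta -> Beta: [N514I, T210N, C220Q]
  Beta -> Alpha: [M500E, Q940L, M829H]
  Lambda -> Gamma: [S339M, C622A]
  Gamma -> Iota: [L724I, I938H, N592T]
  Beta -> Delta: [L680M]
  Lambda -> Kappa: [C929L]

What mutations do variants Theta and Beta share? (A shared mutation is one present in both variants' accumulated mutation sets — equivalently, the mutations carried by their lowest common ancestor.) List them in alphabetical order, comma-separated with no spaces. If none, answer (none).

Accumulating mutations along path to Theta:
  At Lambda: gained [] -> total []
  At Theta: gained ['T757N'] -> total ['T757N']
Mutations(Theta) = ['T757N']
Accumulating mutations along path to Beta:
  At Lambda: gained [] -> total []
  At Theta: gained ['T757N'] -> total ['T757N']
  At Beta: gained ['N514I', 'T210N', 'C220Q'] -> total ['C220Q', 'N514I', 'T210N', 'T757N']
Mutations(Beta) = ['C220Q', 'N514I', 'T210N', 'T757N']
Intersection: ['T757N'] ∩ ['C220Q', 'N514I', 'T210N', 'T757N'] = ['T757N']

Answer: T757N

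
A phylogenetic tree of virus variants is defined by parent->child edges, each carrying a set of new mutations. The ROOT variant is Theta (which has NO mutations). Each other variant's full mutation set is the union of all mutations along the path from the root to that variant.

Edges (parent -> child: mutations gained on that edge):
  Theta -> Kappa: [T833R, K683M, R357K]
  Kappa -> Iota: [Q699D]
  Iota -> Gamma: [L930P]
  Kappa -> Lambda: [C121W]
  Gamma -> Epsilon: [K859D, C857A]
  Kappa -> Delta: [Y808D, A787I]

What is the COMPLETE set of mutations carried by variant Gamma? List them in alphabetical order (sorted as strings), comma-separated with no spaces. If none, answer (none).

At Theta: gained [] -> total []
At Kappa: gained ['T833R', 'K683M', 'R357K'] -> total ['K683M', 'R357K', 'T833R']
At Iota: gained ['Q699D'] -> total ['K683M', 'Q699D', 'R357K', 'T833R']
At Gamma: gained ['L930P'] -> total ['K683M', 'L930P', 'Q699D', 'R357K', 'T833R']

Answer: K683M,L930P,Q699D,R357K,T833R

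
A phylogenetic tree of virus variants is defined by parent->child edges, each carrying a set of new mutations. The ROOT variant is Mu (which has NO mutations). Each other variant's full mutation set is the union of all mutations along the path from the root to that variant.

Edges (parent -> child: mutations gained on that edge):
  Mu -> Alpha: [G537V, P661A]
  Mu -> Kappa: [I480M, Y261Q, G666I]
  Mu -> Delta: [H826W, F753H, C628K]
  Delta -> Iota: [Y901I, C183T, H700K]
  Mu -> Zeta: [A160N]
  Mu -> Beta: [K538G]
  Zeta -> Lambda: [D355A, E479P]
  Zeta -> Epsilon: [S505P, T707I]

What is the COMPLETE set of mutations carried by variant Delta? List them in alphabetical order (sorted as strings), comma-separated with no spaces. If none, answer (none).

At Mu: gained [] -> total []
At Delta: gained ['H826W', 'F753H', 'C628K'] -> total ['C628K', 'F753H', 'H826W']

Answer: C628K,F753H,H826W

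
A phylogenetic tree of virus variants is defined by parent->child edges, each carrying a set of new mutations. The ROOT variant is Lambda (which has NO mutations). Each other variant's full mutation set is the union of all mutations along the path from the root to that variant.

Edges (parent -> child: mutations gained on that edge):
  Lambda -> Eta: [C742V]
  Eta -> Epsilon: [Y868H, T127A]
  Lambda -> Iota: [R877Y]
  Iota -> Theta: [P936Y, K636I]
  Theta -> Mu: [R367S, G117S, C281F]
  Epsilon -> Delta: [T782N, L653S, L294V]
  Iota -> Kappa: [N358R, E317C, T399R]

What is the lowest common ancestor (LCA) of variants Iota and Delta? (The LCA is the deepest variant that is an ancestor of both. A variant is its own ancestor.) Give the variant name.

Path from root to Iota: Lambda -> Iota
  ancestors of Iota: {Lambda, Iota}
Path from root to Delta: Lambda -> Eta -> Epsilon -> Delta
  ancestors of Delta: {Lambda, Eta, Epsilon, Delta}
Common ancestors: {Lambda}
Walk up from Delta: Delta (not in ancestors of Iota), Epsilon (not in ancestors of Iota), Eta (not in ancestors of Iota), Lambda (in ancestors of Iota)
Deepest common ancestor (LCA) = Lambda

Answer: Lambda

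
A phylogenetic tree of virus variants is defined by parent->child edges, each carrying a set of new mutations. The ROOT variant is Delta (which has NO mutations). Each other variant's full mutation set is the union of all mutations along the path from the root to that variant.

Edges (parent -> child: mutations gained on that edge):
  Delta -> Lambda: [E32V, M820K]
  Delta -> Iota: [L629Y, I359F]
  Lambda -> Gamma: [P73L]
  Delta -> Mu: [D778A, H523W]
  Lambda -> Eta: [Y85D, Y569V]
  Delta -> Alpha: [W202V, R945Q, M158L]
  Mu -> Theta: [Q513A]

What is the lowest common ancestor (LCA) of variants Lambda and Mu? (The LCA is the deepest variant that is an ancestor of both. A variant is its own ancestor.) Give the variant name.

Path from root to Lambda: Delta -> Lambda
  ancestors of Lambda: {Delta, Lambda}
Path from root to Mu: Delta -> Mu
  ancestors of Mu: {Delta, Mu}
Common ancestors: {Delta}
Walk up from Mu: Mu (not in ancestors of Lambda), Delta (in ancestors of Lambda)
Deepest common ancestor (LCA) = Delta

Answer: Delta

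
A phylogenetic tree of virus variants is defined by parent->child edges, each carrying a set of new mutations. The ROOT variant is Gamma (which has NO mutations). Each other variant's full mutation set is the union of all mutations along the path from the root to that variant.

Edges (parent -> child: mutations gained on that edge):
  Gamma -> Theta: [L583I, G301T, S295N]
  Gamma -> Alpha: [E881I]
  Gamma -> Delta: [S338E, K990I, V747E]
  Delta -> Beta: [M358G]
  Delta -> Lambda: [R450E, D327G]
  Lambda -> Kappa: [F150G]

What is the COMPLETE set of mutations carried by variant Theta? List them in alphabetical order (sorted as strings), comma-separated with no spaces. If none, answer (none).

Answer: G301T,L583I,S295N

Derivation:
At Gamma: gained [] -> total []
At Theta: gained ['L583I', 'G301T', 'S295N'] -> total ['G301T', 'L583I', 'S295N']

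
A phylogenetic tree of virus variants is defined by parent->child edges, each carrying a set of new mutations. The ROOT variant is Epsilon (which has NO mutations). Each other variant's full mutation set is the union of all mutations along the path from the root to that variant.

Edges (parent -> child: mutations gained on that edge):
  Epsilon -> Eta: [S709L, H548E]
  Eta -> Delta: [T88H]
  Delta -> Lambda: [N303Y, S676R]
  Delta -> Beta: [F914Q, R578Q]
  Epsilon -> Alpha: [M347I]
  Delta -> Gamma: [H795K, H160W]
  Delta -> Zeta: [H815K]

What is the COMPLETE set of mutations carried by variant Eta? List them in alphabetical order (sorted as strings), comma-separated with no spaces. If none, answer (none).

At Epsilon: gained [] -> total []
At Eta: gained ['S709L', 'H548E'] -> total ['H548E', 'S709L']

Answer: H548E,S709L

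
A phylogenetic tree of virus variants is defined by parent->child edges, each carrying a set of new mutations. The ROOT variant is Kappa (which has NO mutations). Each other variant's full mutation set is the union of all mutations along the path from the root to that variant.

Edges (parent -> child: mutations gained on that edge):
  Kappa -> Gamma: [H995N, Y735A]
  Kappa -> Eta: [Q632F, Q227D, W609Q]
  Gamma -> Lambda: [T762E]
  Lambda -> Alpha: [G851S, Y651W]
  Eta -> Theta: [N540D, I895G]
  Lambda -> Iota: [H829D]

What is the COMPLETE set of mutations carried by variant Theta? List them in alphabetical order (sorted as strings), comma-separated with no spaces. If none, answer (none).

At Kappa: gained [] -> total []
At Eta: gained ['Q632F', 'Q227D', 'W609Q'] -> total ['Q227D', 'Q632F', 'W609Q']
At Theta: gained ['N540D', 'I895G'] -> total ['I895G', 'N540D', 'Q227D', 'Q632F', 'W609Q']

Answer: I895G,N540D,Q227D,Q632F,W609Q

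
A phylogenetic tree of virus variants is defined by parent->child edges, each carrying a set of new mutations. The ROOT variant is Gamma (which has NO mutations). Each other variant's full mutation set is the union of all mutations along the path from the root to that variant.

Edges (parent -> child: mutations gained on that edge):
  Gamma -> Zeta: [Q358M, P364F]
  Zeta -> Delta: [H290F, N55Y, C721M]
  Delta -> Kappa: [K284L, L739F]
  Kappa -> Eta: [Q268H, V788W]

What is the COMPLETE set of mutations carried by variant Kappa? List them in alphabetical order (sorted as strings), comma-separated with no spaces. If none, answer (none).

Answer: C721M,H290F,K284L,L739F,N55Y,P364F,Q358M

Derivation:
At Gamma: gained [] -> total []
At Zeta: gained ['Q358M', 'P364F'] -> total ['P364F', 'Q358M']
At Delta: gained ['H290F', 'N55Y', 'C721M'] -> total ['C721M', 'H290F', 'N55Y', 'P364F', 'Q358M']
At Kappa: gained ['K284L', 'L739F'] -> total ['C721M', 'H290F', 'K284L', 'L739F', 'N55Y', 'P364F', 'Q358M']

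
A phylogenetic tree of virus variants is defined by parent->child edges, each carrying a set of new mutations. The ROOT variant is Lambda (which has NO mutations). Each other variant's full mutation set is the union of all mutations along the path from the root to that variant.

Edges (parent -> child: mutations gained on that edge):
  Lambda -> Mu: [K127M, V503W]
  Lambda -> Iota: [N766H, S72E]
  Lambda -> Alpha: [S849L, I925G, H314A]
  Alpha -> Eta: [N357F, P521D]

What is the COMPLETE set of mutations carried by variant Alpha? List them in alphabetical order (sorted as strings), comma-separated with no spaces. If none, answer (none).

At Lambda: gained [] -> total []
At Alpha: gained ['S849L', 'I925G', 'H314A'] -> total ['H314A', 'I925G', 'S849L']

Answer: H314A,I925G,S849L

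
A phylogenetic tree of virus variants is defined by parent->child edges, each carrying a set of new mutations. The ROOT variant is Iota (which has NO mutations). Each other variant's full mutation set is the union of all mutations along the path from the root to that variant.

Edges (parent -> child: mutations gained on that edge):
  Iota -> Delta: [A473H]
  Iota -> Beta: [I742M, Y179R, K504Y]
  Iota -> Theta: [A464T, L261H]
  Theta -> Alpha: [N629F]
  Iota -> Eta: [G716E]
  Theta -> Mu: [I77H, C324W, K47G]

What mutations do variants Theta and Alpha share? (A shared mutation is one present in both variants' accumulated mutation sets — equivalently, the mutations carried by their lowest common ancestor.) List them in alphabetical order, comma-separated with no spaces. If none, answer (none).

Answer: A464T,L261H

Derivation:
Accumulating mutations along path to Theta:
  At Iota: gained [] -> total []
  At Theta: gained ['A464T', 'L261H'] -> total ['A464T', 'L261H']
Mutations(Theta) = ['A464T', 'L261H']
Accumulating mutations along path to Alpha:
  At Iota: gained [] -> total []
  At Theta: gained ['A464T', 'L261H'] -> total ['A464T', 'L261H']
  At Alpha: gained ['N629F'] -> total ['A464T', 'L261H', 'N629F']
Mutations(Alpha) = ['A464T', 'L261H', 'N629F']
Intersection: ['A464T', 'L261H'] ∩ ['A464T', 'L261H', 'N629F'] = ['A464T', 'L261H']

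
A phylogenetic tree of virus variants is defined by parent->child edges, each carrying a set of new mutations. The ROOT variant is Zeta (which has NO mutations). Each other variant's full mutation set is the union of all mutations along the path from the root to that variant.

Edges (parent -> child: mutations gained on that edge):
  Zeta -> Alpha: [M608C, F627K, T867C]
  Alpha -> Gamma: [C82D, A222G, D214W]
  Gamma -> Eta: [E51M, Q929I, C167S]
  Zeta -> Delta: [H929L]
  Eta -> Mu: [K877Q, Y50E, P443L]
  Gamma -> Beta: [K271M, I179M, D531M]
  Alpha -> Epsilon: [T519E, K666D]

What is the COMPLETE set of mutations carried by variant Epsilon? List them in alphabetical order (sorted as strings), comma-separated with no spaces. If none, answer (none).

At Zeta: gained [] -> total []
At Alpha: gained ['M608C', 'F627K', 'T867C'] -> total ['F627K', 'M608C', 'T867C']
At Epsilon: gained ['T519E', 'K666D'] -> total ['F627K', 'K666D', 'M608C', 'T519E', 'T867C']

Answer: F627K,K666D,M608C,T519E,T867C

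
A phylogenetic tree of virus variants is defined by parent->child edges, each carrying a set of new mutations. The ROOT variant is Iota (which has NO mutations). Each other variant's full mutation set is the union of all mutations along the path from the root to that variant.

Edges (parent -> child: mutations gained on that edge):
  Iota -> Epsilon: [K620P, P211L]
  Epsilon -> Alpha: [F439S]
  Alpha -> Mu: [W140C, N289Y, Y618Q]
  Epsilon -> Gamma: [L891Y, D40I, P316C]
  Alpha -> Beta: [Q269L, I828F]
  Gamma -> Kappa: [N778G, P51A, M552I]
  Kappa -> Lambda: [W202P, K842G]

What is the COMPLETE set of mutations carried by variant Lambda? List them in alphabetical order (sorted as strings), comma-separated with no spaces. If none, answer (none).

At Iota: gained [] -> total []
At Epsilon: gained ['K620P', 'P211L'] -> total ['K620P', 'P211L']
At Gamma: gained ['L891Y', 'D40I', 'P316C'] -> total ['D40I', 'K620P', 'L891Y', 'P211L', 'P316C']
At Kappa: gained ['N778G', 'P51A', 'M552I'] -> total ['D40I', 'K620P', 'L891Y', 'M552I', 'N778G', 'P211L', 'P316C', 'P51A']
At Lambda: gained ['W202P', 'K842G'] -> total ['D40I', 'K620P', 'K842G', 'L891Y', 'M552I', 'N778G', 'P211L', 'P316C', 'P51A', 'W202P']

Answer: D40I,K620P,K842G,L891Y,M552I,N778G,P211L,P316C,P51A,W202P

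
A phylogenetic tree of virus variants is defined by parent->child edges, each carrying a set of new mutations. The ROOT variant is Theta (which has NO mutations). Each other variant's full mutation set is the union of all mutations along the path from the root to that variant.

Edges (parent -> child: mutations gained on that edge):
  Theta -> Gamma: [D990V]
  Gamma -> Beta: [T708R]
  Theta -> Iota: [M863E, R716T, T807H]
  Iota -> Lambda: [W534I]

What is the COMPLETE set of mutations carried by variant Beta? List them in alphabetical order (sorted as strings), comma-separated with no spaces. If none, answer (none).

Answer: D990V,T708R

Derivation:
At Theta: gained [] -> total []
At Gamma: gained ['D990V'] -> total ['D990V']
At Beta: gained ['T708R'] -> total ['D990V', 'T708R']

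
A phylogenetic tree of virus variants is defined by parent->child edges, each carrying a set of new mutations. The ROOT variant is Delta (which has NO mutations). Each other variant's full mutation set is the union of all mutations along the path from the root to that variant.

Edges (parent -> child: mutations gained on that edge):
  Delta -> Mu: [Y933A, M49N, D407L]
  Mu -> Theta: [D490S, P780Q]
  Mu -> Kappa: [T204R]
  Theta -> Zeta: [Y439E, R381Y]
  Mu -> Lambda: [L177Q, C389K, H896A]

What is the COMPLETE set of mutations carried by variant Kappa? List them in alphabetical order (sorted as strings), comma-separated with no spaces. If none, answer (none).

At Delta: gained [] -> total []
At Mu: gained ['Y933A', 'M49N', 'D407L'] -> total ['D407L', 'M49N', 'Y933A']
At Kappa: gained ['T204R'] -> total ['D407L', 'M49N', 'T204R', 'Y933A']

Answer: D407L,M49N,T204R,Y933A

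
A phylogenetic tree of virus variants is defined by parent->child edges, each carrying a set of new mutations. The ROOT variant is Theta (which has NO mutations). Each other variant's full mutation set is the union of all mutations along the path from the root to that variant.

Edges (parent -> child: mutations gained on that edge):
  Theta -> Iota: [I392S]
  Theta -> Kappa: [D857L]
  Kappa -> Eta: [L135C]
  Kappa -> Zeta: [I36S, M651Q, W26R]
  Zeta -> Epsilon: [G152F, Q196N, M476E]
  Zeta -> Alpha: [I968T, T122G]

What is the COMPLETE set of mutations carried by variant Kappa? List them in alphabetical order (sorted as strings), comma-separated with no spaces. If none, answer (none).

At Theta: gained [] -> total []
At Kappa: gained ['D857L'] -> total ['D857L']

Answer: D857L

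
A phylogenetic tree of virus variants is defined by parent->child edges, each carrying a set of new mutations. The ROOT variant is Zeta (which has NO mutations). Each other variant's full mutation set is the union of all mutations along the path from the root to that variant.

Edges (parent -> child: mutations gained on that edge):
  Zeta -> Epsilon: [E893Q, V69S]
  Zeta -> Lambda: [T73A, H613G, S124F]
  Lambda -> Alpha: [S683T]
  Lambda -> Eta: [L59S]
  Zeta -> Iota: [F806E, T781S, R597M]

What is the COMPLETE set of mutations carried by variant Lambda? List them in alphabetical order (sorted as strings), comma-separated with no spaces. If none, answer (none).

Answer: H613G,S124F,T73A

Derivation:
At Zeta: gained [] -> total []
At Lambda: gained ['T73A', 'H613G', 'S124F'] -> total ['H613G', 'S124F', 'T73A']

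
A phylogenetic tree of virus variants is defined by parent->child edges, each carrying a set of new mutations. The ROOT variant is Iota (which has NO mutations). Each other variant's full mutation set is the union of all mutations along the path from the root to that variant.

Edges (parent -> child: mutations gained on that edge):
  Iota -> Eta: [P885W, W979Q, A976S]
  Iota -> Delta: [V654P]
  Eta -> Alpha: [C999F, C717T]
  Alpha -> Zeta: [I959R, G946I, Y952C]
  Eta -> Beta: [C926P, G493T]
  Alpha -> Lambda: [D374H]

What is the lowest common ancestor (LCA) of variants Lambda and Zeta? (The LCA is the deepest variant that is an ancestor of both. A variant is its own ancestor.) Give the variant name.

Path from root to Lambda: Iota -> Eta -> Alpha -> Lambda
  ancestors of Lambda: {Iota, Eta, Alpha, Lambda}
Path from root to Zeta: Iota -> Eta -> Alpha -> Zeta
  ancestors of Zeta: {Iota, Eta, Alpha, Zeta}
Common ancestors: {Iota, Eta, Alpha}
Walk up from Zeta: Zeta (not in ancestors of Lambda), Alpha (in ancestors of Lambda), Eta (in ancestors of Lambda), Iota (in ancestors of Lambda)
Deepest common ancestor (LCA) = Alpha

Answer: Alpha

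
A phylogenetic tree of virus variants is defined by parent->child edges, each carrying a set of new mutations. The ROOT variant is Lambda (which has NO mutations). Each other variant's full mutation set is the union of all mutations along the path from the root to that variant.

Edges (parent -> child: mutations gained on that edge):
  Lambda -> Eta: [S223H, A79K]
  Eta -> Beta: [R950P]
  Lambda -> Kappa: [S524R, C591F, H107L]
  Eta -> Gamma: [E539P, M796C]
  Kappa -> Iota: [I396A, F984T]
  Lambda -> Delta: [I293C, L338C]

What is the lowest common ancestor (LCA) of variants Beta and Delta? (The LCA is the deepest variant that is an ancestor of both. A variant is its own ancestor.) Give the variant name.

Path from root to Beta: Lambda -> Eta -> Beta
  ancestors of Beta: {Lambda, Eta, Beta}
Path from root to Delta: Lambda -> Delta
  ancestors of Delta: {Lambda, Delta}
Common ancestors: {Lambda}
Walk up from Delta: Delta (not in ancestors of Beta), Lambda (in ancestors of Beta)
Deepest common ancestor (LCA) = Lambda

Answer: Lambda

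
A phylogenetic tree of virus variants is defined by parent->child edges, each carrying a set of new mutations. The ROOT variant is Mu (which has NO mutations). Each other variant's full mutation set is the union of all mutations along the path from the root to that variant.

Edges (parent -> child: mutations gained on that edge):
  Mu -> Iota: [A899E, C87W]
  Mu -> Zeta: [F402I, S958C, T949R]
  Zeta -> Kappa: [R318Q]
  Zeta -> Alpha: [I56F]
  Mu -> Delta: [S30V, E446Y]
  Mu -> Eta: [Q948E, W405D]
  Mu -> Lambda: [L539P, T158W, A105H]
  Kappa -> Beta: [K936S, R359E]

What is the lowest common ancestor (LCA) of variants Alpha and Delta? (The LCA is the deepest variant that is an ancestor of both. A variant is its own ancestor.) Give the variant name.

Answer: Mu

Derivation:
Path from root to Alpha: Mu -> Zeta -> Alpha
  ancestors of Alpha: {Mu, Zeta, Alpha}
Path from root to Delta: Mu -> Delta
  ancestors of Delta: {Mu, Delta}
Common ancestors: {Mu}
Walk up from Delta: Delta (not in ancestors of Alpha), Mu (in ancestors of Alpha)
Deepest common ancestor (LCA) = Mu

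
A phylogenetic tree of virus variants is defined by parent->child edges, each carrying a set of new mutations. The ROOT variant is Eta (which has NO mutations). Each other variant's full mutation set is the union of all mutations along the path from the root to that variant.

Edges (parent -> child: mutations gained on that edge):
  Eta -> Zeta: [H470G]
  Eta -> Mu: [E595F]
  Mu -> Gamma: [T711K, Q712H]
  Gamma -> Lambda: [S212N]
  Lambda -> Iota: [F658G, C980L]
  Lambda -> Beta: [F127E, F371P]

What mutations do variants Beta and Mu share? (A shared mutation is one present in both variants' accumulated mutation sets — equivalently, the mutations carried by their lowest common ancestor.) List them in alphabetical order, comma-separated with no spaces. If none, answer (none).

Answer: E595F

Derivation:
Accumulating mutations along path to Beta:
  At Eta: gained [] -> total []
  At Mu: gained ['E595F'] -> total ['E595F']
  At Gamma: gained ['T711K', 'Q712H'] -> total ['E595F', 'Q712H', 'T711K']
  At Lambda: gained ['S212N'] -> total ['E595F', 'Q712H', 'S212N', 'T711K']
  At Beta: gained ['F127E', 'F371P'] -> total ['E595F', 'F127E', 'F371P', 'Q712H', 'S212N', 'T711K']
Mutations(Beta) = ['E595F', 'F127E', 'F371P', 'Q712H', 'S212N', 'T711K']
Accumulating mutations along path to Mu:
  At Eta: gained [] -> total []
  At Mu: gained ['E595F'] -> total ['E595F']
Mutations(Mu) = ['E595F']
Intersection: ['E595F', 'F127E', 'F371P', 'Q712H', 'S212N', 'T711K'] ∩ ['E595F'] = ['E595F']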